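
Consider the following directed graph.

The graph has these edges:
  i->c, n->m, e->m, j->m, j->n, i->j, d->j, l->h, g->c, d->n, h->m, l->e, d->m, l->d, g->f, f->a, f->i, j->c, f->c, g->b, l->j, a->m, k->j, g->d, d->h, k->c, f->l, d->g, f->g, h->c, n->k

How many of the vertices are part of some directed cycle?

A vertex is on a directed cycle iff it belongs to a strongly connected component of size ≥ 2 (or has a self-loop).
The vertices on cycles are {d, f, g, j, k, l, n} — 7 in total.

7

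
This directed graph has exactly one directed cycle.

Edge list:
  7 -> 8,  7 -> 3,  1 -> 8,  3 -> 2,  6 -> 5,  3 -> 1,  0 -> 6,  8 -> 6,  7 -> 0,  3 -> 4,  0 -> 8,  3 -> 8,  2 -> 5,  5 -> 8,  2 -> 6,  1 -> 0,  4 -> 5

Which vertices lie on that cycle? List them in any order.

5, 6, 8

DFS with gray/black marking from 5:
5 gray
  8 gray
    6 gray
      6→5: 5 is gray → back edge
Back edge closes the cycle 5 → 8 → 6 → 5; its vertices are {5, 6, 8}.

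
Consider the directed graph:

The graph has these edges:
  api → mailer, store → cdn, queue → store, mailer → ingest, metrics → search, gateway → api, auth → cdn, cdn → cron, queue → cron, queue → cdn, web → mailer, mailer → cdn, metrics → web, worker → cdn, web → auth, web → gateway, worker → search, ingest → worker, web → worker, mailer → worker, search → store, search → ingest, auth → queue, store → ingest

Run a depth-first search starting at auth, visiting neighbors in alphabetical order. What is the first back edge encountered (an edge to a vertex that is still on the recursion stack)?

search->ingest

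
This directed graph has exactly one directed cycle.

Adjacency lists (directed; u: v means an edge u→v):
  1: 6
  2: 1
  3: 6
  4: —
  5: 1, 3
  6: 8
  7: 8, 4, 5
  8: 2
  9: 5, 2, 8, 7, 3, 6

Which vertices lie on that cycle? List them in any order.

DFS with gray/black marking from 8:
8 gray
  2 gray
    1 gray
      6 gray
        6→8: 8 is gray → back edge
Back edge closes the cycle 8 → 2 → 1 → 6 → 8; its vertices are {1, 2, 6, 8}.

1, 2, 6, 8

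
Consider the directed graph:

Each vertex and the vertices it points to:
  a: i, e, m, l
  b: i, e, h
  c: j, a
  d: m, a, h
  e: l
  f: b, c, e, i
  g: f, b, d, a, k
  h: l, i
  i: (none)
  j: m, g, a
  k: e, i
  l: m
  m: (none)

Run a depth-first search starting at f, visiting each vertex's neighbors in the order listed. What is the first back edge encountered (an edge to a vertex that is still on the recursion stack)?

g→f

DFS from f (visiting each vertex's neighbors in the order listed); mark gray on enter, black on exit:
f gray
  b gray
    i gray
    i black
    e gray
      l gray
        m gray
        m black
      l black
    e black
    h gray
      h→l: l black — skip
      h→i: i black — skip
    h black
  b black
  c gray
    j gray
      j→m: m black — skip
      g gray
        g→f: f is gray → back edge
First back edge: g → f.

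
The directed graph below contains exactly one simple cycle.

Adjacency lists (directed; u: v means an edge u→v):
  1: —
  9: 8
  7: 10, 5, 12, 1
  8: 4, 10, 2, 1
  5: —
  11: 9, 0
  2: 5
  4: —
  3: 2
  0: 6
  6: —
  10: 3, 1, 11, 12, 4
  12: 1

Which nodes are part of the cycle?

8, 9, 10, 11

DFS with gray/black marking from 10:
10 gray
  3 gray
    2 gray
      5 gray
      5 black
    2 black
  3 black
  1 gray
  1 black
  11 gray
    9 gray
      8 gray
        4 gray
        4 black
        8→10: 10 is gray → back edge
Back edge closes the cycle 10 → 11 → 9 → 8 → 10; its vertices are {8, 9, 10, 11}.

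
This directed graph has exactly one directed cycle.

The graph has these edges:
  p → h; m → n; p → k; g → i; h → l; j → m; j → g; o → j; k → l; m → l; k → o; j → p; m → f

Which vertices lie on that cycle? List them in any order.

DFS with gray/black marking from j:
j gray
  p gray
    h gray
      l gray
      l black
    h black
    k gray
      o gray
        o→j: j is gray → back edge
Back edge closes the cycle j → p → k → o → j; its vertices are {j, k, o, p}.

j, k, o, p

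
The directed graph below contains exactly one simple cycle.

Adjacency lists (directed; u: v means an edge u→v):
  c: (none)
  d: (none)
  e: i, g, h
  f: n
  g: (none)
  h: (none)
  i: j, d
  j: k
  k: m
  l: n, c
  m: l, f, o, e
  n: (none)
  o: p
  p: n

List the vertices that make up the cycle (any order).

e, i, j, k, m

DFS with gray/black marking from m:
m gray
  l gray
    n gray
    n black
    c gray
    c black
  l black
  f gray
    f→n: n black — skip
  f black
  o gray
    p gray
      p→n: n black — skip
    p black
  o black
  e gray
    i gray
      j gray
        k gray
          k→m: m is gray → back edge
Back edge closes the cycle m → e → i → j → k → m; its vertices are {e, i, j, k, m}.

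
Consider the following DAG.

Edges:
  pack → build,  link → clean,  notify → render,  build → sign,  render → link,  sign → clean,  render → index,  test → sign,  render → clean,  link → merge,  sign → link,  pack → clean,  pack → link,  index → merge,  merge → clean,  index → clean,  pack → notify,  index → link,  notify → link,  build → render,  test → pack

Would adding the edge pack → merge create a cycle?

Adding pack→merge creates a cycle iff merge can already reach pack.
Explore from merge: no path reaches pack. The graph stays acyclic.

No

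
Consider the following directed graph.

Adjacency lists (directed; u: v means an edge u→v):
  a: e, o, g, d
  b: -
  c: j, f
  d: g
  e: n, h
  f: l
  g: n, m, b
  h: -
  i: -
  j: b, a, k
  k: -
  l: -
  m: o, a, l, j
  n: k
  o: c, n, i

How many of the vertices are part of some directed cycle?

A vertex is on a directed cycle iff it belongs to a strongly connected component of size ≥ 2 (or has a self-loop).
The vertices on cycles are {a, c, d, g, j, m, o} — 7 in total.

7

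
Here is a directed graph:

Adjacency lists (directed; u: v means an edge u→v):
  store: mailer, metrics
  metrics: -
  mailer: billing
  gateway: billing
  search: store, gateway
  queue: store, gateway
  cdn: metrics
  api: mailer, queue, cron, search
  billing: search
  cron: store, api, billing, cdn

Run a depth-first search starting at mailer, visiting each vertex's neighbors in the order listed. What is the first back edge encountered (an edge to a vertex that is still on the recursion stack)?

store→mailer

DFS from mailer (visiting each vertex's neighbors in the order listed); mark gray on enter, black on exit:
mailer gray
  billing gray
    search gray
      store gray
        store→mailer: mailer is gray → back edge
First back edge: store → mailer.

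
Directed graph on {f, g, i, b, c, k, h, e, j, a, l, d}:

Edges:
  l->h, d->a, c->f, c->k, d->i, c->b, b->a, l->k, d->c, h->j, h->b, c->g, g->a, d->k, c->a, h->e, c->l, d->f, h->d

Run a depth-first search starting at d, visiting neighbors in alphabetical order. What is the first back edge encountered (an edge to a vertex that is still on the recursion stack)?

DFS from d (visiting neighbors in alphabetical order); mark gray on enter, black on exit:
d gray
  a gray
  a black
  c gray
    c→a: a black — skip
    b gray
      b→a: a black — skip
    b black
    f gray
    f black
    g gray
      g→a: a black — skip
    g black
    k gray
    k black
    l gray
      h gray
        h→b: b black — skip
        h→d: d is gray → back edge
First back edge: h → d.

h->d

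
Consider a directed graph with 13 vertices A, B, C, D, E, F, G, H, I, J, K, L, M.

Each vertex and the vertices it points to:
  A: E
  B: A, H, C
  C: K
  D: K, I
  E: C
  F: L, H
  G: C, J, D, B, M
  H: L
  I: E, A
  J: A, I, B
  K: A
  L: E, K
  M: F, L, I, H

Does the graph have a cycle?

DFS with white/gray/black marking, starting from I:
I gray
  E gray
    C gray
      K gray
        A gray
          A→E: E is gray → back edge
Back edge found, so a cycle exists: E → C → K → A → E.

Yes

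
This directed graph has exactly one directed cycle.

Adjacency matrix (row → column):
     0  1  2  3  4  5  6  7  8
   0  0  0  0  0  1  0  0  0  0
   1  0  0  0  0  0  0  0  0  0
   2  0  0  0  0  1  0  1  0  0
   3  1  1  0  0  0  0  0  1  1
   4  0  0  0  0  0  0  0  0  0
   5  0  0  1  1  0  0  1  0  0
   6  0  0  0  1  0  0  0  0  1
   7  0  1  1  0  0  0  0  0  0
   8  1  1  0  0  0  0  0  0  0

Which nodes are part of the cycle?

DFS with gray/black marking from 3:
3 gray
  7 gray
    1 gray
    1 black
    2 gray
      6 gray
        8 gray
          8→1: 1 black — skip
          0 gray
            4 gray
            4 black
          0 black
        8 black
        6→3: 3 is gray → back edge
Back edge closes the cycle 3 → 7 → 2 → 6 → 3; its vertices are {2, 3, 6, 7}.

2, 3, 6, 7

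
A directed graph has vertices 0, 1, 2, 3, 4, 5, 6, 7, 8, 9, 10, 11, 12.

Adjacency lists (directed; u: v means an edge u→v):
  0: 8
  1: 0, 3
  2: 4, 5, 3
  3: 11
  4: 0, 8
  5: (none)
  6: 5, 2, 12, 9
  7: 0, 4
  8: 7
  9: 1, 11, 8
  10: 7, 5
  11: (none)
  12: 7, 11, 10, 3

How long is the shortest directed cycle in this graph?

3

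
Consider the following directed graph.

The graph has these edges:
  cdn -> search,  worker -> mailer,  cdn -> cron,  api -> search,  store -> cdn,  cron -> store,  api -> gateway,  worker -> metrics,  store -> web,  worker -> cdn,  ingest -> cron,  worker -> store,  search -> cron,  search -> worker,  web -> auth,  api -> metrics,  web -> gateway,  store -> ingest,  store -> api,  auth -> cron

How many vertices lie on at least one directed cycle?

A vertex is on a directed cycle iff it belongs to a strongly connected component of size ≥ 2 (or has a self-loop).
The vertices on cycles are {api, cdn, web, auth, cron, store, ingest, search, worker} — 9 in total.

9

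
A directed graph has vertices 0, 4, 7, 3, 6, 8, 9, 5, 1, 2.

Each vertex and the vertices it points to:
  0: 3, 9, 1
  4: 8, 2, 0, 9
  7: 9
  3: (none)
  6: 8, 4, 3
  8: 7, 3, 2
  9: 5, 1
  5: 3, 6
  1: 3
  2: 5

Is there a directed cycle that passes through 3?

3 lies on a cycle iff there is a path from 3 back to itself.
Exploring from 3, it never reaches itself; equivalently, its strongly connected component is a singleton.

No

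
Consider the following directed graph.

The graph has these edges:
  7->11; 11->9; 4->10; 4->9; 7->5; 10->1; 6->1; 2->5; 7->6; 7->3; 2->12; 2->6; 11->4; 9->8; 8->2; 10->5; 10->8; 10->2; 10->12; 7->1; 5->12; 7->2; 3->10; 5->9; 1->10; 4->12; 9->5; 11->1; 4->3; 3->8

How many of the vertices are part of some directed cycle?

7

A vertex is on a directed cycle iff it belongs to a strongly connected component of size ≥ 2 (or has a self-loop).
The vertices on cycles are {1, 2, 5, 6, 8, 9, 10} — 7 in total.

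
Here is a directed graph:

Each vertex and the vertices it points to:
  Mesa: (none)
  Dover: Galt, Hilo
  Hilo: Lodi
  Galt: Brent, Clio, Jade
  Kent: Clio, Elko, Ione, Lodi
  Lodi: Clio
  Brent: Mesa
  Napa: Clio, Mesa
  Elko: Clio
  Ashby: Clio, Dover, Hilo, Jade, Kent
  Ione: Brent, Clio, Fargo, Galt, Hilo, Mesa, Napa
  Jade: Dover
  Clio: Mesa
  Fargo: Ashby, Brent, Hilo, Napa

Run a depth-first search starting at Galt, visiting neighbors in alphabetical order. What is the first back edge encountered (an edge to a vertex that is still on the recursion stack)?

Dover→Galt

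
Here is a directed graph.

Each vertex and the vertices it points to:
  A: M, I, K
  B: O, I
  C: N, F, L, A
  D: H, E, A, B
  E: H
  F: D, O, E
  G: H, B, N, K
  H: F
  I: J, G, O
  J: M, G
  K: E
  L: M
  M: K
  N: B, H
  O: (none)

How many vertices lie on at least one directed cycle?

12

A vertex is on a directed cycle iff it belongs to a strongly connected component of size ≥ 2 (or has a self-loop).
The vertices on cycles are {A, B, D, E, F, G, H, I, J, K, M, N} — 12 in total.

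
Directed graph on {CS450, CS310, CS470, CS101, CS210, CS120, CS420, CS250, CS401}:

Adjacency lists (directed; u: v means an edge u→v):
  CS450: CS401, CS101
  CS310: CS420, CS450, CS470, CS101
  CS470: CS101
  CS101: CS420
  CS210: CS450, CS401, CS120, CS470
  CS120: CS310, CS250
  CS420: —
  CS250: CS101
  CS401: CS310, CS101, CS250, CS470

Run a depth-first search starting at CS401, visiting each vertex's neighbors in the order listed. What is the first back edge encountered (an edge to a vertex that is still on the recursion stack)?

DFS from CS401 (visiting each vertex's neighbors in the order listed); mark gray on enter, black on exit:
CS401 gray
  CS310 gray
    CS420 gray
    CS420 black
    CS450 gray
      CS450→CS401: CS401 is gray → back edge
First back edge: CS450 → CS401.

CS450→CS401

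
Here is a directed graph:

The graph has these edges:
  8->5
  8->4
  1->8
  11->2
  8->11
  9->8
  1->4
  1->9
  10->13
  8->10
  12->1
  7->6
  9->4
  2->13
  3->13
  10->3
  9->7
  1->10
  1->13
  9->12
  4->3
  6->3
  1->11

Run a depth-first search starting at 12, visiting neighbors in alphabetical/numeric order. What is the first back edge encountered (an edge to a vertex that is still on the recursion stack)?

9->12

DFS from 12 (visiting neighbors in alphabetical/numeric order); mark gray on enter, black on exit:
12 gray
  1 gray
    4 gray
      3 gray
        13 gray
        13 black
      3 black
    4 black
    8 gray
      8→4: 4 black — skip
      5 gray
      5 black
      10 gray
        10→3: 3 black — skip
        10→13: 13 black — skip
      10 black
      11 gray
        2 gray
          2→13: 13 black — skip
        2 black
      11 black
    8 black
    9 gray
      9→4: 4 black — skip
      7 gray
        6 gray
          6→3: 3 black — skip
        6 black
      7 black
      9→8: 8 black — skip
      9→12: 12 is gray → back edge
First back edge: 9 → 12.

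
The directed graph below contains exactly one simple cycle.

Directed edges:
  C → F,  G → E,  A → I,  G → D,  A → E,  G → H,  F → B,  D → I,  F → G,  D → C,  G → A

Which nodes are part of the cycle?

C, D, F, G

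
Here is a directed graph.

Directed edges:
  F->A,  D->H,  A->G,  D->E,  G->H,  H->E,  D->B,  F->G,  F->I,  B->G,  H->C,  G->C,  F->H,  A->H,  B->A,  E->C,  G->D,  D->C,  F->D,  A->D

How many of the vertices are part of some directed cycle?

4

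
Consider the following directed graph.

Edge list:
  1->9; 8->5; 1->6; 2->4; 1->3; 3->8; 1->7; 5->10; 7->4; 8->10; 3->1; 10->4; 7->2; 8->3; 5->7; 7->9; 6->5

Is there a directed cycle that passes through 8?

Yes

8 is on a cycle iff 8 can reach itself via ≥1 edge.
8 → 3 → 8 — yes.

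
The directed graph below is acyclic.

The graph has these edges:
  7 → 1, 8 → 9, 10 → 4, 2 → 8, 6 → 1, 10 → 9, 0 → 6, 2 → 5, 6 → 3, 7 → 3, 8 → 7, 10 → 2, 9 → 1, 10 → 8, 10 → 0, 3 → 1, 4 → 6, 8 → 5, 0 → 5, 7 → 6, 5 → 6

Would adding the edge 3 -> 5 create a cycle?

Yes

Adding 3→5 creates a cycle iff 5 can already reach 3.
Path from 5: 5 → 6 → 3.
So 5 → … → 3 → 5 is a cycle.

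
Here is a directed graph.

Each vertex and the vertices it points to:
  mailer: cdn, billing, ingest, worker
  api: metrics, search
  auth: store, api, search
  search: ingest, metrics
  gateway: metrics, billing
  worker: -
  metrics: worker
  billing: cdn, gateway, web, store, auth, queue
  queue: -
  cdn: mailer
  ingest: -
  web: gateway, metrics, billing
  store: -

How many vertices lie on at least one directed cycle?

5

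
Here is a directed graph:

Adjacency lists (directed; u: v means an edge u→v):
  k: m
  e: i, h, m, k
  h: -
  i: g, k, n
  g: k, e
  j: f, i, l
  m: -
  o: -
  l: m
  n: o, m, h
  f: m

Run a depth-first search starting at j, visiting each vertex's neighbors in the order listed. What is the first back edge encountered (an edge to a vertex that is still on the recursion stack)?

e->i

DFS from j (visiting each vertex's neighbors in the order listed); mark gray on enter, black on exit:
j gray
  f gray
    m gray
    m black
  f black
  i gray
    g gray
      k gray
        k→m: m black — skip
      k black
      e gray
        e→i: i is gray → back edge
First back edge: e → i.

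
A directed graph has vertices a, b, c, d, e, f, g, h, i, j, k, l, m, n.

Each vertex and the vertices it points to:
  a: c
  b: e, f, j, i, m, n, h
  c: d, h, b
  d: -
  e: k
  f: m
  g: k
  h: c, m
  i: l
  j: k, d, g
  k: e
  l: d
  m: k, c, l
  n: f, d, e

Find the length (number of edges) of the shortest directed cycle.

2

For each vertex v, BFS finds the shortest path from v back to v.
The shortest such closed walk is c → h → c, length 2.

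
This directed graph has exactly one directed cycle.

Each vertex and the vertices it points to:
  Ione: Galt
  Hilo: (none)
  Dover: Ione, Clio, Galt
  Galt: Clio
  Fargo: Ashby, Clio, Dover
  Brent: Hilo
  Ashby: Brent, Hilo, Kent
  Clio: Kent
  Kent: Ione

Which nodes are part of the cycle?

DFS with gray/black marking from Ione:
Ione gray
  Galt gray
    Clio gray
      Kent gray
        Kent→Ione: Ione is gray → back edge
Back edge closes the cycle Ione → Galt → Clio → Kent → Ione; its vertices are {Clio, Galt, Ione, Kent}.

Clio, Galt, Ione, Kent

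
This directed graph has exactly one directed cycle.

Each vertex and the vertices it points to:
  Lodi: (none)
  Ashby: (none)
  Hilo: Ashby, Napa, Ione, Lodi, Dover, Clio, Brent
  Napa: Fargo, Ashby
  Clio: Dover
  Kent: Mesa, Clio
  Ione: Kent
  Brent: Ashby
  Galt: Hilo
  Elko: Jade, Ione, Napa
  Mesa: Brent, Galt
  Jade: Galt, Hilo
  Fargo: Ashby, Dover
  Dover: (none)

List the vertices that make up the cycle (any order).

Galt, Hilo, Ione, Kent, Mesa

DFS with gray/black marking from Galt:
Galt gray
  Hilo gray
    Ashby gray
    Ashby black
    Napa gray
      Fargo gray
        Fargo→Ashby: Ashby black — skip
        Dover gray
        Dover black
      Fargo black
      Napa→Ashby: Ashby black — skip
    Napa black
    Ione gray
      Kent gray
        Mesa gray
          Brent gray
            Brent→Ashby: Ashby black — skip
          Brent black
          Mesa→Galt: Galt is gray → back edge
Back edge closes the cycle Galt → Hilo → Ione → Kent → Mesa → Galt; its vertices are {Galt, Hilo, Ione, Kent, Mesa}.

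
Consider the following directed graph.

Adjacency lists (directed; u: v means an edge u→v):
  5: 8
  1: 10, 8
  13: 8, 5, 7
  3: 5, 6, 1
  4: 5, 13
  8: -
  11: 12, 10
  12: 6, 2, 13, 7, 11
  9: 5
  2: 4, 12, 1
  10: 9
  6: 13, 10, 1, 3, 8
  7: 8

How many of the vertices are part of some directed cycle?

5

A vertex is on a directed cycle iff it belongs to a strongly connected component of size ≥ 2 (or has a self-loop).
The vertices on cycles are {2, 3, 6, 11, 12} — 5 in total.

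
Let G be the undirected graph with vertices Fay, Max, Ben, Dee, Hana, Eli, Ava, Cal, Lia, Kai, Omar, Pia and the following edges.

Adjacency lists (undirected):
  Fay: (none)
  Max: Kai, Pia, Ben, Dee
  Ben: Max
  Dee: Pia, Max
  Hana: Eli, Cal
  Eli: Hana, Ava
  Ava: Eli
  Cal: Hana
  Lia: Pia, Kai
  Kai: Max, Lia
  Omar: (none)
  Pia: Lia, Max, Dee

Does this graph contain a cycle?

Yes

DFS, tracking each vertex's parent; an edge to a visited non-parent vertex closes a cycle.
Start from Pia:
visit Pia (parent –)
  visit Lia (parent Pia)
    Lia–Pia: parent, skip
    visit Kai (parent Lia)
      visit Max (parent Kai)
        Max–Kai: parent, skip
        Max–Pia: Pia visited and ≠ parent → cycle
Cycle: Pia – Lia – Kai – Max – Pia.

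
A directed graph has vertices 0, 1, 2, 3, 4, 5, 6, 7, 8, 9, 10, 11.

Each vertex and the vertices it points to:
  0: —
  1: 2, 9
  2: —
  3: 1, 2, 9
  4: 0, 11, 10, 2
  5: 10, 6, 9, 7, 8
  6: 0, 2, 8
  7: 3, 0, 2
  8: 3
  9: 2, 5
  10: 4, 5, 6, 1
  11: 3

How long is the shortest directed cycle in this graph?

For each vertex v, BFS finds the shortest path from v back to v.
The shortest such closed walk is 10 → 4 → 10, length 2.

2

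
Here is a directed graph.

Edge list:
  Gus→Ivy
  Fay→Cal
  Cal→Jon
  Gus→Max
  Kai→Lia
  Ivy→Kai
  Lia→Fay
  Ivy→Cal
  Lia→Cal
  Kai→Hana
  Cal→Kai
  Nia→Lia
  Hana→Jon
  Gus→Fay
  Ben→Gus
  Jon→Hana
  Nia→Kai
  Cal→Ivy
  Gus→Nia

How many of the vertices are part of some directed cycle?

A vertex is on a directed cycle iff it belongs to a strongly connected component of size ≥ 2 (or has a self-loop).
The vertices on cycles are {Cal, Fay, Ivy, Jon, Kai, Lia, Hana} — 7 in total.

7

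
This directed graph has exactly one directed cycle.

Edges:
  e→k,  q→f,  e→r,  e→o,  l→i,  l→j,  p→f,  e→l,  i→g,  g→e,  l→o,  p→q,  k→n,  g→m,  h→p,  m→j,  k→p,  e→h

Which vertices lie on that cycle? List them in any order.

DFS with gray/black marking from g:
g gray
  m gray
    j gray
    j black
  m black
  e gray
    o gray
    o black
    k gray
      n gray
      n black
      p gray
        f gray
        f black
        q gray
          q→f: f black — skip
        q black
      p black
    k black
    l gray
      i gray
        i→g: g is gray → back edge
Back edge closes the cycle g → e → l → i → g; its vertices are {e, g, i, l}.

e, g, i, l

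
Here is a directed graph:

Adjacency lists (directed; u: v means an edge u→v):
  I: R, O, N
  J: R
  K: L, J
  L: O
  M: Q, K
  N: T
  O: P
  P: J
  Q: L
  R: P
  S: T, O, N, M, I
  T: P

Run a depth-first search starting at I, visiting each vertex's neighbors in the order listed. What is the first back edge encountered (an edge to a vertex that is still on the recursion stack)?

DFS from I (visiting each vertex's neighbors in the order listed); mark gray on enter, black on exit:
I gray
  R gray
    P gray
      J gray
        J→R: R is gray → back edge
First back edge: J → R.

J->R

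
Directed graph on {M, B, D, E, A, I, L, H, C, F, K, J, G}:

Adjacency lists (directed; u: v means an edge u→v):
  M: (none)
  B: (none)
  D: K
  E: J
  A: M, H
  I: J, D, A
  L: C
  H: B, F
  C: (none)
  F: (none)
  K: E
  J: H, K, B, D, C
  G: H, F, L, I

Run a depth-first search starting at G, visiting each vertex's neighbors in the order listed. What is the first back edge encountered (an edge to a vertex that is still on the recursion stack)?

E->J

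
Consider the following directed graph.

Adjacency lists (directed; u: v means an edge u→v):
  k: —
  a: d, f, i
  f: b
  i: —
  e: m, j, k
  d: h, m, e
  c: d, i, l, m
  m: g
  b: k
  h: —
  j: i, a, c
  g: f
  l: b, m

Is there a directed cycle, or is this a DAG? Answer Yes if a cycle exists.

DFS with white/gray/black marking, starting from f:
f gray
  b gray
    k gray
    k black
  b black
f black
a gray
  d gray
    h gray
    h black
    m gray
      g gray
        g→f: f black — skip
      g black
    m black
    e gray
      e→m: m black — skip
      j gray
        i gray
        i black
        j→a: a is gray → back edge
Back edge found, so a cycle exists: a → d → e → j → a.

Yes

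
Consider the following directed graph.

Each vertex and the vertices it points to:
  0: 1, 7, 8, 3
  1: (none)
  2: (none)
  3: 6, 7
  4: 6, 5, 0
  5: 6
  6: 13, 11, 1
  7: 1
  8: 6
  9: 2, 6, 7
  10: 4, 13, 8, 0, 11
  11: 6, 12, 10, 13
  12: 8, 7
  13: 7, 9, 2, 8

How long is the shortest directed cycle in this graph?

2

For each vertex v, BFS finds the shortest path from v back to v.
The shortest such closed walk is 10 → 11 → 10, length 2.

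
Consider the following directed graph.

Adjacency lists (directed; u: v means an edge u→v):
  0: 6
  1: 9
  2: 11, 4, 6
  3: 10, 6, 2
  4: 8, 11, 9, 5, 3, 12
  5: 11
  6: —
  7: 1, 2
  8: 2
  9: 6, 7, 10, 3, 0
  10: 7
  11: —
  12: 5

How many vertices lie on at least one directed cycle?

8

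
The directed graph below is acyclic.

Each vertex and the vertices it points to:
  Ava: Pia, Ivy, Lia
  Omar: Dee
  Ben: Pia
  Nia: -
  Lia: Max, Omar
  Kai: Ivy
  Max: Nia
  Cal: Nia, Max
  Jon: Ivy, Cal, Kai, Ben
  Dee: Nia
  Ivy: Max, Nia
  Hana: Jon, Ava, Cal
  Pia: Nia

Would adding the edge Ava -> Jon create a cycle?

Adding Ava→Jon creates a cycle iff Jon can already reach Ava.
Explore from Jon: no path reaches Ava. The graph stays acyclic.

No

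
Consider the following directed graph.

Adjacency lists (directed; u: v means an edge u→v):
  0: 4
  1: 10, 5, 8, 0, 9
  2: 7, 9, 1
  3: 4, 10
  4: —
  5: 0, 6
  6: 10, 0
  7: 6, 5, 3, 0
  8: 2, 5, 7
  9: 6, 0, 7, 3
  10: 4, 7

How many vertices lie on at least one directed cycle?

8

A vertex is on a directed cycle iff it belongs to a strongly connected component of size ≥ 2 (or has a self-loop).
The vertices on cycles are {1, 2, 3, 5, 6, 7, 8, 10} — 8 in total.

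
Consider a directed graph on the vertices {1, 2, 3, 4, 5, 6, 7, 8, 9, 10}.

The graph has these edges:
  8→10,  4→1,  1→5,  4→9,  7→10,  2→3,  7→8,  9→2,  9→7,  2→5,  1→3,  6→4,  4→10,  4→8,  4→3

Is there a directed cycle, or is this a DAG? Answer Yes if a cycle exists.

No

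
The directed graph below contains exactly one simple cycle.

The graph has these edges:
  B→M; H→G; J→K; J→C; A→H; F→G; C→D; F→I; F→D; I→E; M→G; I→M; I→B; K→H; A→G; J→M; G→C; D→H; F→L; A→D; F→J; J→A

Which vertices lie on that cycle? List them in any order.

DFS with gray/black marking from C:
C gray
  D gray
    H gray
      G gray
        G→C: C is gray → back edge
Back edge closes the cycle C → D → H → G → C; its vertices are {C, D, G, H}.

C, D, G, H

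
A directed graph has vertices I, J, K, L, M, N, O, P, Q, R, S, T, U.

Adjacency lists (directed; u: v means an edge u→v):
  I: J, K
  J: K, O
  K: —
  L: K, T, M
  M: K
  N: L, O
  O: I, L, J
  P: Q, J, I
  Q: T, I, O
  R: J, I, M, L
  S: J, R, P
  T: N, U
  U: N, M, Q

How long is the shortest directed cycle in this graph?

2

For each vertex v, BFS finds the shortest path from v back to v.
The shortest such closed walk is O → J → O, length 2.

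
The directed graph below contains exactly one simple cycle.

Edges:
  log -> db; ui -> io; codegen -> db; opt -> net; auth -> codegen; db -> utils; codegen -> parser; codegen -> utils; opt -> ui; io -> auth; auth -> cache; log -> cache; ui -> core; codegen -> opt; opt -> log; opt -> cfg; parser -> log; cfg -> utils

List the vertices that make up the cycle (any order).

io, ui, opt, auth, codegen

DFS with gray/black marking from codegen:
codegen gray
  utils gray
  utils black
  parser gray
    log gray
      cache gray
      cache black
      db gray
        db→utils: utils black — skip
      db black
    log black
  parser black
  opt gray
    net gray
    net black
    opt→log: log black — skip
    cfg gray
      cfg→utils: utils black — skip
    cfg black
    ui gray
      core gray
      core black
      io gray
        auth gray
          auth→cache: cache black — skip
          auth→codegen: codegen is gray → back edge
Back edge closes the cycle codegen → opt → ui → io → auth → codegen; its vertices are {io, ui, opt, auth, codegen}.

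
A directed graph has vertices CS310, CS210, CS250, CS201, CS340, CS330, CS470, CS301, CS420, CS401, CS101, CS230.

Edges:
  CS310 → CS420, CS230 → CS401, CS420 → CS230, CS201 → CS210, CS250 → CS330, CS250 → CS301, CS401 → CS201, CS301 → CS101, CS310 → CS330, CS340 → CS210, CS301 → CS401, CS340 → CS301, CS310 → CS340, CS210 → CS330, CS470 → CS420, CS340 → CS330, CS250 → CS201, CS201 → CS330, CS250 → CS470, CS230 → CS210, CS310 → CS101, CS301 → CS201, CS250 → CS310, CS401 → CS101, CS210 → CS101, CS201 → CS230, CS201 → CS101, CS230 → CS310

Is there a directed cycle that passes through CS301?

CS301 is on a cycle iff CS301 can reach itself via ≥1 edge.
CS301 → CS201 → CS230 → CS310 → CS340 → CS301 — yes.

Yes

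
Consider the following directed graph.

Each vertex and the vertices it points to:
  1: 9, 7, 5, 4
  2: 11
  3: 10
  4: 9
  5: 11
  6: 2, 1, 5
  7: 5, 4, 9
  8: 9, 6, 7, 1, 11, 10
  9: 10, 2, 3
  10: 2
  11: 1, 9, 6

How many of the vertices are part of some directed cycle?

10

A vertex is on a directed cycle iff it belongs to a strongly connected component of size ≥ 2 (or has a self-loop).
The vertices on cycles are {1, 2, 3, 4, 5, 6, 7, 9, 10, 11} — 10 in total.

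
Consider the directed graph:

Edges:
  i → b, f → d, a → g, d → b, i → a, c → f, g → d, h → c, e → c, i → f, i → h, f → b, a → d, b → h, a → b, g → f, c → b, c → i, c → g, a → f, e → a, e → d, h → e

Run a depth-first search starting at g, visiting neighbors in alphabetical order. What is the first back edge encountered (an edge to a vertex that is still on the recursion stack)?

c->b

DFS from g (visiting neighbors in alphabetical order); mark gray on enter, black on exit:
g gray
  d gray
    b gray
      h gray
        c gray
          c→b: b is gray → back edge
First back edge: c → b.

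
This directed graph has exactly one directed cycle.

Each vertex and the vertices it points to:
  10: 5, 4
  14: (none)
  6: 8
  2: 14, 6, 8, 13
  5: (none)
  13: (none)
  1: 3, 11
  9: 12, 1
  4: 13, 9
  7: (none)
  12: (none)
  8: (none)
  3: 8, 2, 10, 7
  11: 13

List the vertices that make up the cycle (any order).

1, 3, 4, 9, 10

DFS with gray/black marking from 1:
1 gray
  3 gray
    8 gray
    8 black
    2 gray
      14 gray
      14 black
      6 gray
        6→8: 8 black — skip
      6 black
      2→8: 8 black — skip
      13 gray
      13 black
    2 black
    10 gray
      5 gray
      5 black
      4 gray
        4→13: 13 black — skip
        9 gray
          12 gray
          12 black
          9→1: 1 is gray → back edge
Back edge closes the cycle 1 → 3 → 10 → 4 → 9 → 1; its vertices are {1, 3, 4, 9, 10}.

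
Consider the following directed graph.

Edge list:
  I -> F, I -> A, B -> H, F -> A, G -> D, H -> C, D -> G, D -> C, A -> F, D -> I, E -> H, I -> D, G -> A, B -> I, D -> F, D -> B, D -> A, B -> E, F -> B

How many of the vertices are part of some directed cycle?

6

A vertex is on a directed cycle iff it belongs to a strongly connected component of size ≥ 2 (or has a self-loop).
The vertices on cycles are {A, B, D, F, G, I} — 6 in total.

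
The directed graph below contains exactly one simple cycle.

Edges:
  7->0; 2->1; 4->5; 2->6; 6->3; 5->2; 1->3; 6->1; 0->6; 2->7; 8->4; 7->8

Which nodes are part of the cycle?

2, 4, 5, 7, 8

DFS with gray/black marking from 5:
5 gray
  2 gray
    7 gray
      8 gray
        4 gray
          4→5: 5 is gray → back edge
Back edge closes the cycle 5 → 2 → 7 → 8 → 4 → 5; its vertices are {2, 4, 5, 7, 8}.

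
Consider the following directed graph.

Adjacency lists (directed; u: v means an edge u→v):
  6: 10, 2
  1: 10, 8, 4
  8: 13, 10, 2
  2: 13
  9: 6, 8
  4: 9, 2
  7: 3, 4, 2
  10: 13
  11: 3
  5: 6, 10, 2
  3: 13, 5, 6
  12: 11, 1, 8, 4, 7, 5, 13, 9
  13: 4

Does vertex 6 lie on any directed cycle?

6 is on a cycle iff 6 can reach itself via ≥1 edge.
6 → 10 → 13 → 4 → 9 → 6 — yes.

Yes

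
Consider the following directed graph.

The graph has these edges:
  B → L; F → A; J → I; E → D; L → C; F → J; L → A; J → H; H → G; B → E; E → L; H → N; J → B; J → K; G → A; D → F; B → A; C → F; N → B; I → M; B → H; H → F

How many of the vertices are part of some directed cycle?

9

A vertex is on a directed cycle iff it belongs to a strongly connected component of size ≥ 2 (or has a self-loop).
The vertices on cycles are {B, C, D, E, F, H, J, L, N} — 9 in total.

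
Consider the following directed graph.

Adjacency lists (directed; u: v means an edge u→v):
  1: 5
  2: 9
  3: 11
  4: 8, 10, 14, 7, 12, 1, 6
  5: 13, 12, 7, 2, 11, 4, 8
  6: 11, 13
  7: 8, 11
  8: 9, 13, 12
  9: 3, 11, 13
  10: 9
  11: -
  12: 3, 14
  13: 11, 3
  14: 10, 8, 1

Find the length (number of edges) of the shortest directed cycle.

3

For each vertex v, BFS finds the shortest path from v back to v.
The shortest such closed walk is 5 → 4 → 1 → 5, length 3.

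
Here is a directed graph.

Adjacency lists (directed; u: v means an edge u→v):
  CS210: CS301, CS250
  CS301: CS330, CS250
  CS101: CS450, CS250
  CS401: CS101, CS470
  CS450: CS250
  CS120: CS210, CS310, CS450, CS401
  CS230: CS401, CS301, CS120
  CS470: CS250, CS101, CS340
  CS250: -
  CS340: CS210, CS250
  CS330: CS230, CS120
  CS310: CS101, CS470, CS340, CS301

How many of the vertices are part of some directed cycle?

A vertex is on a directed cycle iff it belongs to a strongly connected component of size ≥ 2 (or has a self-loop).
The vertices on cycles are {CS120, CS210, CS230, CS301, CS310, CS330, CS340, CS401, CS470} — 9 in total.

9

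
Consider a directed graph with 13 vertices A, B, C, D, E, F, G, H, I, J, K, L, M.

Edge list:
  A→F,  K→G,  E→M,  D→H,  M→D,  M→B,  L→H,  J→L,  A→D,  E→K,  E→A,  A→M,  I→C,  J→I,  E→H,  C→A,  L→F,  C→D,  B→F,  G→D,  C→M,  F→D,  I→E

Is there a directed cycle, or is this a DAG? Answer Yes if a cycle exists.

DFS with white/gray/black marking, starting from I:
I gray
  E gray
    H gray
    H black
    K gray
      G gray
        D gray
          D→H: H black — skip
        D black
      G black
    K black
    M gray
      M→D: D black — skip
      B gray
        F gray
          F→D: D black — skip
        F black
      B black
    M black
    A gray
      A→M: M black — skip
      A→F: F black — skip
      A→D: D black — skip
    A black
  E black
  C gray
    C→A: A black — skip
    C→M: M black — skip
    C→D: D black — skip
  C black
I black
J gray
  J→I: I black — skip
  L gray
    L→F: F black — skip
    L→H: H black — skip
  L black
J black
Every edge goes to a white or black vertex — no back edge, so the graph is acyclic.

No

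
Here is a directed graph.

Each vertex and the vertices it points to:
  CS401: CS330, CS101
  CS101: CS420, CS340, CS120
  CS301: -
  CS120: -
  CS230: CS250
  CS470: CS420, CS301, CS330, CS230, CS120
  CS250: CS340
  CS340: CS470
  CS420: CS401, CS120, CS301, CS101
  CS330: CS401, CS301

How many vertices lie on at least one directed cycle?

A vertex is on a directed cycle iff it belongs to a strongly connected component of size ≥ 2 (or has a self-loop).
The vertices on cycles are {CS101, CS230, CS250, CS330, CS340, CS401, CS420, CS470} — 8 in total.

8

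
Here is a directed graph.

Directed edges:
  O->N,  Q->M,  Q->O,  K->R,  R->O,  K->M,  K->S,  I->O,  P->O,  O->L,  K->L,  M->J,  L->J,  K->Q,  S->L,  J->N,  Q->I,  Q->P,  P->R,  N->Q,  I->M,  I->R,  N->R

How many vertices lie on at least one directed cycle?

9

A vertex is on a directed cycle iff it belongs to a strongly connected component of size ≥ 2 (or has a self-loop).
The vertices on cycles are {I, J, L, M, N, O, P, Q, R} — 9 in total.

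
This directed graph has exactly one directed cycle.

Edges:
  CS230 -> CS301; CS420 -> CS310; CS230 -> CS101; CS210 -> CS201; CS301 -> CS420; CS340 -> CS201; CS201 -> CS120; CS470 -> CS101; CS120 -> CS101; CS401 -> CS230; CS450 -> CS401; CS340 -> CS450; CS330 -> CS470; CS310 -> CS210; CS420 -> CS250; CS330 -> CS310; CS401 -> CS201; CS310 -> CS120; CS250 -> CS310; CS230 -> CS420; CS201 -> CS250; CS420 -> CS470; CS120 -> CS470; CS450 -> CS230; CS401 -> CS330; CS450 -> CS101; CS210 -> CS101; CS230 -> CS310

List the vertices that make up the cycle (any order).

DFS with gray/black marking from CS201:
CS201 gray
  CS120 gray
    CS101 gray
    CS101 black
    CS470 gray
      CS470→CS101: CS101 black — skip
    CS470 black
  CS120 black
  CS250 gray
    CS310 gray
      CS210 gray
        CS210→CS201: CS201 is gray → back edge
Back edge closes the cycle CS201 → CS250 → CS310 → CS210 → CS201; its vertices are {CS201, CS210, CS250, CS310}.

CS201, CS210, CS250, CS310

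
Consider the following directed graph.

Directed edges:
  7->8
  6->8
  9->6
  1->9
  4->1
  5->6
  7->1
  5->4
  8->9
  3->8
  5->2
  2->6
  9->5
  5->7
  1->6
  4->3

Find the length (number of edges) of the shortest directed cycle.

3

For each vertex v, BFS finds the shortest path from v back to v.
The shortest such closed walk is 8 → 9 → 6 → 8, length 3.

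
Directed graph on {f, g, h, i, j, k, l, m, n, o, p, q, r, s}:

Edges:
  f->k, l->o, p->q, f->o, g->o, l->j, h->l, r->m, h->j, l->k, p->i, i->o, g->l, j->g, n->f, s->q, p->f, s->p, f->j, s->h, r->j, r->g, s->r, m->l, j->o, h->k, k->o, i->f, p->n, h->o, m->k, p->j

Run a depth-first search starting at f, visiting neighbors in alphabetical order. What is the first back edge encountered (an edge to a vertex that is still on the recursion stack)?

l→j

DFS from f (visiting neighbors in alphabetical order); mark gray on enter, black on exit:
f gray
  j gray
    g gray
      l gray
        l→j: j is gray → back edge
First back edge: l → j.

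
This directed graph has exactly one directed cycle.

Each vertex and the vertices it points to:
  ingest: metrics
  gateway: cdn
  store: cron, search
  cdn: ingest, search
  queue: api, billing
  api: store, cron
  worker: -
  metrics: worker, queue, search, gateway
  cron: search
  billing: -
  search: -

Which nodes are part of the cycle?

cdn, ingest, gateway, metrics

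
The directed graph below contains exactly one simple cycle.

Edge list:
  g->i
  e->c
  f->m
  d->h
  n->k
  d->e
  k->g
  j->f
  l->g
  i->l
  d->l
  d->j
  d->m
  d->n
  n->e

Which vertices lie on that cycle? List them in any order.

DFS with gray/black marking from g:
g gray
  i gray
    l gray
      l→g: g is gray → back edge
Back edge closes the cycle g → i → l → g; its vertices are {g, i, l}.

g, i, l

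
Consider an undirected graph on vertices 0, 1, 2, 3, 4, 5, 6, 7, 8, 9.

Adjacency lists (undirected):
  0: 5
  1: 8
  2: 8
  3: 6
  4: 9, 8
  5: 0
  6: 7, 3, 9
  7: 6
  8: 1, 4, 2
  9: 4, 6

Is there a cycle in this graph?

DFS, tracking each vertex's parent; an edge to a visited non-parent vertex closes a cycle.
Start from 7:
visit 7 (parent –)
  visit 6 (parent 7)
    6–7: parent, skip
    visit 3 (parent 6)
      3–6: parent, skip
    visit 9 (parent 6)
      visit 4 (parent 9)
        4–9: parent, skip
        visit 8 (parent 4)
          visit 1 (parent 8)
            1–8: parent, skip
          8–4: parent, skip
          visit 2 (parent 8)
            2–8: parent, skip
      9–6: parent, skip
visit 0 (parent –)
  visit 5 (parent 0)
    5–0: parent, skip
No non-parent visited neighbor found — the graph is a forest.

No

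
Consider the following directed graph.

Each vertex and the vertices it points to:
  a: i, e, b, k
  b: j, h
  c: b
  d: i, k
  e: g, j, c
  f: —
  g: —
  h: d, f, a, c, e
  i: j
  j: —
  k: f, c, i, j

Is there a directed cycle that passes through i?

No

i lies on a cycle iff there is a path from i back to itself.
Exploring from i, it never reaches itself; equivalently, its strongly connected component is a singleton.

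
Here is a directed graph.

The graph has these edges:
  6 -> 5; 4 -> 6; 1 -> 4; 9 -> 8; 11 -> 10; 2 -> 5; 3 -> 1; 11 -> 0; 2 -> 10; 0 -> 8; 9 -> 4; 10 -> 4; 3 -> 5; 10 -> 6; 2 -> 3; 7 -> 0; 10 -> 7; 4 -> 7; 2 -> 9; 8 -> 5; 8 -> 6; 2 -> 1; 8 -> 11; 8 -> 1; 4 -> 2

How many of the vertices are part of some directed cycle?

A vertex is on a directed cycle iff it belongs to a strongly connected component of size ≥ 2 (or has a self-loop).
The vertices on cycles are {0, 1, 2, 3, 4, 7, 8, 9, 10, 11} — 10 in total.

10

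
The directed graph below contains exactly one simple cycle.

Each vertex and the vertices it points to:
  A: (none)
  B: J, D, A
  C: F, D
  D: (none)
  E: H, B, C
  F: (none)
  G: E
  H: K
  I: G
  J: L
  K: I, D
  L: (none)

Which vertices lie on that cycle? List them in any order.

E, G, H, I, K

DFS with gray/black marking from E:
E gray
  H gray
    K gray
      I gray
        G gray
          G→E: E is gray → back edge
Back edge closes the cycle E → H → K → I → G → E; its vertices are {E, G, H, I, K}.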